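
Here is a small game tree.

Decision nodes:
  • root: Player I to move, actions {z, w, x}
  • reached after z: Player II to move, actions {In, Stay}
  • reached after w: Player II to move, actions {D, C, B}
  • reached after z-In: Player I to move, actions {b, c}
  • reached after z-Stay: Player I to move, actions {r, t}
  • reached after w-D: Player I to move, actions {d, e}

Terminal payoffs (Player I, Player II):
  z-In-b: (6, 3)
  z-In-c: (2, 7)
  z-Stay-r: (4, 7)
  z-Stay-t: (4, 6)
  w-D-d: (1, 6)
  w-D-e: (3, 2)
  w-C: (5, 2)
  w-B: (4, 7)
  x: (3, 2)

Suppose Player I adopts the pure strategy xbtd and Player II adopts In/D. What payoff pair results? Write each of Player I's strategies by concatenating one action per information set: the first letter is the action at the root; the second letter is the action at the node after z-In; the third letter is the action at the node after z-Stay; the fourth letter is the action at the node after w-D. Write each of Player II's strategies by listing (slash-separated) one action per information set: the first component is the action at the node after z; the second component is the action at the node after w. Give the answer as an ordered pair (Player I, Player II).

(3, 2)

Trace the play path from the root:
  Player I plays x
→ terminal payoff (3, 2).
(Player I's choice at the node after z-In is never reached on this path, so it doesn't affect the outcome.)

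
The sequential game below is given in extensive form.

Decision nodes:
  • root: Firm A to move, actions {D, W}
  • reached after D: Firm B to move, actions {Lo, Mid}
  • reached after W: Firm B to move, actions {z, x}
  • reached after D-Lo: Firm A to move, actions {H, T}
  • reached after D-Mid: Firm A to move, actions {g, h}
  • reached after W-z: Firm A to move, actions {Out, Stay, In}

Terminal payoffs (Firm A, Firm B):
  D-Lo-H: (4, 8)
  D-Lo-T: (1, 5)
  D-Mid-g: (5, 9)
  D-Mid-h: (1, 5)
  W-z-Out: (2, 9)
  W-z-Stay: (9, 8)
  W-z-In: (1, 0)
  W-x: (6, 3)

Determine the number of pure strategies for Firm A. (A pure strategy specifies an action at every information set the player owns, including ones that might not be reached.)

Firm A owns the root with actions {D, W} — two choices.
Firm A owns the node after D-Lo with actions {H, T} — two choices.
Firm A owns the node after D-Mid with actions {g, h} — two choices.
Firm A owns the node after W-z with actions {Out, Stay, In} — three choices.
A pure strategy fixes one action at each information set independently, so the count is the product 2 × 2 × 2 × 3 = 24.

24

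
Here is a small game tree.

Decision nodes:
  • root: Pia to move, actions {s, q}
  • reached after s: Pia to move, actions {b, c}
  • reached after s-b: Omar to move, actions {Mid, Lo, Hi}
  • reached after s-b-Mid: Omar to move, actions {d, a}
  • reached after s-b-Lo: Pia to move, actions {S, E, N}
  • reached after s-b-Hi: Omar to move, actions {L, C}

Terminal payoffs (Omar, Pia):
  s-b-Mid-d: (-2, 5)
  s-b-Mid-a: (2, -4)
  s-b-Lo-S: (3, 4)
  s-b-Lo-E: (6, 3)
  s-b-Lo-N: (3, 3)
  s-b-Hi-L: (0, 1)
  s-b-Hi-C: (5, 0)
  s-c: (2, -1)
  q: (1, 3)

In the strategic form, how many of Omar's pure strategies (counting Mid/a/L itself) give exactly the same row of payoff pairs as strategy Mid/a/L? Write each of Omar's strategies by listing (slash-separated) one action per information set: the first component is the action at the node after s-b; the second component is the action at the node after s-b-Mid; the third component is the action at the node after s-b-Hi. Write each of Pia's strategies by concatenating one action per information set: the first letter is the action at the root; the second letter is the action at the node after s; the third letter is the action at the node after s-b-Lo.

Row for Mid/a/L (columns sbS, sbE, sbN, scS, scE, scN, qbS, qbE, qbN, qcS, qcE, qcN): (2,-4) (2,-4) (2,-4) (2,-1) (2,-1) (2,-1) (1,3) (1,3) (1,3) (1,3) (1,3) (1,3).
Under Mid/a/L, Omar's choice at the node after s-b-Hi can never be reached regardless of what Pia does, so varying those choices leaves every outcome unchanged.
Holding the reachable choices fixed and varying the unreachable one freely already gives 2 equivalent strategies.
No other strategy reproduces this row, so those 2 are the full class: Mid/a/L, Mid/a/C.

2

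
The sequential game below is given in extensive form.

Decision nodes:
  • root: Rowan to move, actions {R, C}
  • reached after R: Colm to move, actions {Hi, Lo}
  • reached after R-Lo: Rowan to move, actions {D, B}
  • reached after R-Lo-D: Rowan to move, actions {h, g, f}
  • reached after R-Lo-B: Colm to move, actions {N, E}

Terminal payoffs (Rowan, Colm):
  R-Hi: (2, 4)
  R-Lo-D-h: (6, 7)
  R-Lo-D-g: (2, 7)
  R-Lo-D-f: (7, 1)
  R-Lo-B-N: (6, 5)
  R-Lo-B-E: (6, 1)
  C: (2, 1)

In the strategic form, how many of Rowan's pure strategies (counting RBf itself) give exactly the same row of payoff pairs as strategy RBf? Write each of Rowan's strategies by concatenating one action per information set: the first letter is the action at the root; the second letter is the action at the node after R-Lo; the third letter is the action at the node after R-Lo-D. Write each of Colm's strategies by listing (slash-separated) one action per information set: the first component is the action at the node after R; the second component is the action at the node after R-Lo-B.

3

Row for RBf (columns Hi/N, Hi/E, Lo/N, Lo/E): (2,4) (2,4) (6,5) (6,1).
Under RBf, Rowan's choice at the node after R-Lo-D can never be reached regardless of what Colm does, so varying those choices leaves every outcome unchanged.
Holding the reachable choices fixed and varying the unreachable one freely already gives 3 equivalent strategies.
No other strategy reproduces this row, so those 3 are the full class: RBh, RBg, RBf.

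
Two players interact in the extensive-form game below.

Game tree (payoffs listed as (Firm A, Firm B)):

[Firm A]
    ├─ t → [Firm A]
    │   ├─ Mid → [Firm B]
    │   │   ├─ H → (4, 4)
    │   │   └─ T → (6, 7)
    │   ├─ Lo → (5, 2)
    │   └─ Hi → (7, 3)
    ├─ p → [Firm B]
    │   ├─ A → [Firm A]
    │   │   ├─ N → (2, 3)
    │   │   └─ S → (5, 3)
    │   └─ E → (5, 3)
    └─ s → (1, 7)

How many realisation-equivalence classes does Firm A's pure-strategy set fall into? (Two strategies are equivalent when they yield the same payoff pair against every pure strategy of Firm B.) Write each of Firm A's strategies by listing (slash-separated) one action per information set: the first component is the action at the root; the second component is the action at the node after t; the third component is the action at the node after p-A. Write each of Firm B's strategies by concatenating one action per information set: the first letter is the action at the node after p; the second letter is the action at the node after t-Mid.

6

Firm A has 18 pure strategies: t/Mid/N, t/Mid/S, t/Lo/N, t/Lo/S, t/Hi/N, t/Hi/S, p/Mid/N, p/Mid/S, p/Lo/N, p/Lo/S, p/Hi/N, p/Hi/S, s/Mid/N, s/Mid/S, s/Lo/N, s/Lo/S, s/Hi/N, s/Hi/S. Columns: AH, AT, EH, ET.
{t/Mid/N, t/Mid/S} → row (4,4) (6,7) (4,4) (6,7)
{t/Lo/N, t/Lo/S} → row (5,2) (5,2) (5,2) (5,2)
{t/Hi/N, t/Hi/S} → row (7,3) (7,3) (7,3) (7,3)
{p/Mid/N, p/Lo/N, p/Hi/N} → row (2,3) (2,3) (5,3) (5,3)
{p/Mid/S, p/Lo/S, p/Hi/S} → row (5,3) (5,3) (5,3) (5,3)
{s/Mid/N, s/Mid/S, s/Lo/N, s/Lo/S, s/Hi/N, s/Hi/S} → row (1,7) (1,7) (1,7) (1,7)
That's 6 distinct rows out of 18 strategies.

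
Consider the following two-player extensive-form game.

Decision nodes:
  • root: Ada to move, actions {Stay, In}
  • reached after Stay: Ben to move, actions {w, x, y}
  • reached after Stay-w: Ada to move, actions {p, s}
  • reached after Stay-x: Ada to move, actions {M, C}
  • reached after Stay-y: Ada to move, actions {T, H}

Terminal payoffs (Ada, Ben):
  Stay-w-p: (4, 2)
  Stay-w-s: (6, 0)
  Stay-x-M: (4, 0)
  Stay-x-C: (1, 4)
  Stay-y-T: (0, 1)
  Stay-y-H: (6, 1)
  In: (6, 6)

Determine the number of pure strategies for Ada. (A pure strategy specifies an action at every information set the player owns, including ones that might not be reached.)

16

Ada owns the root with actions {Stay, In} — two choices.
Ada owns the node after Stay-w with actions {p, s} — two choices.
Ada owns the node after Stay-x with actions {M, C} — two choices.
Ada owns the node after Stay-y with actions {T, H} — two choices.
A pure strategy fixes one action at each information set independently, so the count is the product 2 × 2 × 2 × 2 = 16.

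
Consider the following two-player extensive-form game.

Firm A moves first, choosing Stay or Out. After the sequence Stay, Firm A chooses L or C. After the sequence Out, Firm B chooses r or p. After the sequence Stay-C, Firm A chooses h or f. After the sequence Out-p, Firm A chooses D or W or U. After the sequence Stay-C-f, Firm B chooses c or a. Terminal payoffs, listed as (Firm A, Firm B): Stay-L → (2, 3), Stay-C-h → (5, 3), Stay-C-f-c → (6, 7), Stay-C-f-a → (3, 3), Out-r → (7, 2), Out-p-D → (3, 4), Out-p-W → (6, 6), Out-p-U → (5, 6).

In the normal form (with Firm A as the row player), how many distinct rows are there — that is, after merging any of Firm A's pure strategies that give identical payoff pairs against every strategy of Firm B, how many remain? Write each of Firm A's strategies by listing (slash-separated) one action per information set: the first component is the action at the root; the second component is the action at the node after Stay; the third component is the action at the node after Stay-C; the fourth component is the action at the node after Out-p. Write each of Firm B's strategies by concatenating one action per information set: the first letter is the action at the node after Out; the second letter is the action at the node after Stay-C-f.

6

Firm A has 24 pure strategies: Stay/L/h/D, Stay/L/h/W, Stay/L/h/U, Stay/L/f/D, Stay/L/f/W, Stay/L/f/U, Stay/C/h/D, Stay/C/h/W, Stay/C/h/U, Stay/C/f/D, Stay/C/f/W, Stay/C/f/U, Out/L/h/D, Out/L/h/W, Out/L/h/U, Out/L/f/D, Out/L/f/W, Out/L/f/U, Out/C/h/D, Out/C/h/W, Out/C/h/U, Out/C/f/D, Out/C/f/W, Out/C/f/U. Columns: rc, ra, pc, pa.
{Stay/L/h/D, Stay/L/h/W, Stay/L/h/U, Stay/L/f/D, Stay/L/f/W, Stay/L/f/U} → row (2,3) (2,3) (2,3) (2,3)
{Stay/C/h/D, Stay/C/h/W, Stay/C/h/U} → row (5,3) (5,3) (5,3) (5,3)
{Stay/C/f/D, Stay/C/f/W, Stay/C/f/U} → row (6,7) (3,3) (6,7) (3,3)
{Out/L/h/D, Out/L/f/D, Out/C/h/D, Out/C/f/D} → row (7,2) (7,2) (3,4) (3,4)
{Out/L/h/W, Out/L/f/W, Out/C/h/W, Out/C/f/W} → row (7,2) (7,2) (6,6) (6,6)
{Out/L/h/U, Out/L/f/U, Out/C/h/U, Out/C/f/U} → row (7,2) (7,2) (5,6) (5,6)
That's 6 distinct rows out of 24 strategies.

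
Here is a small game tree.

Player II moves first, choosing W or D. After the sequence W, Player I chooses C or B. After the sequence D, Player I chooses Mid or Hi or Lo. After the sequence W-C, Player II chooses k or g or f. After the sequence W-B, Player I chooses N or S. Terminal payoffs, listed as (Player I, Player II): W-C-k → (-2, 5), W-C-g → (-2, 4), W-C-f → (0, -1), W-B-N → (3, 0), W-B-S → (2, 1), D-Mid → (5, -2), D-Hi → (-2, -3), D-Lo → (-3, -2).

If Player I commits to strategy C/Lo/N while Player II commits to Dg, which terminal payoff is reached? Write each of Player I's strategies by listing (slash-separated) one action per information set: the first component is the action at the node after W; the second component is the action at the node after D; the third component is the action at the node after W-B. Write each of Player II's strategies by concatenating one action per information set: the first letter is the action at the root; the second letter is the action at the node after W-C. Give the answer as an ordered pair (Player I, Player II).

(-3, -2)

Trace the play path from the root:
  Player II plays D
  Player I plays Lo at [D]
→ terminal payoff (-3, -2).
(Player I's choice at the node after W is never reached on this path, so it doesn't affect the outcome.)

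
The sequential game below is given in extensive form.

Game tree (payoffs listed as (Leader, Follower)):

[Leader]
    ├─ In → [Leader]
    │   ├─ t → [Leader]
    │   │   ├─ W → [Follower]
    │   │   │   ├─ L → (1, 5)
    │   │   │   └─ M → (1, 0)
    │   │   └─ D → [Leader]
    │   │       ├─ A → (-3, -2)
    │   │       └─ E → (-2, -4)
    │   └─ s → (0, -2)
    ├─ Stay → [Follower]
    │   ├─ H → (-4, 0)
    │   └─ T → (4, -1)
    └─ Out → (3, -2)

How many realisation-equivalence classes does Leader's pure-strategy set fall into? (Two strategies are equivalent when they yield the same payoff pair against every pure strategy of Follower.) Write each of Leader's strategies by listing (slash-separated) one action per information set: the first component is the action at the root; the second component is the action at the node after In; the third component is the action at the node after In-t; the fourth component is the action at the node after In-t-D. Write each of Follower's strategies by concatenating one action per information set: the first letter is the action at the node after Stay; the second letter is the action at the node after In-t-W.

Leader has 24 pure strategies: In/t/W/A, In/t/W/E, In/t/D/A, In/t/D/E, In/s/W/A, In/s/W/E, In/s/D/A, In/s/D/E, Stay/t/W/A, Stay/t/W/E, Stay/t/D/A, Stay/t/D/E, Stay/s/W/A, Stay/s/W/E, Stay/s/D/A, Stay/s/D/E, Out/t/W/A, Out/t/W/E, Out/t/D/A, Out/t/D/E, Out/s/W/A, Out/s/W/E, Out/s/D/A, Out/s/D/E. Columns: HL, HM, TL, TM.
{In/t/W/A, In/t/W/E} → row (1,5) (1,0) (1,5) (1,0)
{In/t/D/A} → row (-3,-2) (-3,-2) (-3,-2) (-3,-2)
{In/t/D/E} → row (-2,-4) (-2,-4) (-2,-4) (-2,-4)
{In/s/W/A, In/s/W/E, In/s/D/A, In/s/D/E} → row (0,-2) (0,-2) (0,-2) (0,-2)
{Stay/t/W/A, Stay/t/W/E, Stay/t/D/A, Stay/t/D/E, Stay/s/W/A, Stay/s/W/E, Stay/s/D/A, Stay/s/D/E} → row (-4,0) (-4,0) (4,-1) (4,-1)
{Out/t/W/A, Out/t/W/E, Out/t/D/A, Out/t/D/E, Out/s/W/A, Out/s/W/E, Out/s/D/A, Out/s/D/E} → row (3,-2) (3,-2) (3,-2) (3,-2)
That's 6 distinct rows out of 24 strategies.

6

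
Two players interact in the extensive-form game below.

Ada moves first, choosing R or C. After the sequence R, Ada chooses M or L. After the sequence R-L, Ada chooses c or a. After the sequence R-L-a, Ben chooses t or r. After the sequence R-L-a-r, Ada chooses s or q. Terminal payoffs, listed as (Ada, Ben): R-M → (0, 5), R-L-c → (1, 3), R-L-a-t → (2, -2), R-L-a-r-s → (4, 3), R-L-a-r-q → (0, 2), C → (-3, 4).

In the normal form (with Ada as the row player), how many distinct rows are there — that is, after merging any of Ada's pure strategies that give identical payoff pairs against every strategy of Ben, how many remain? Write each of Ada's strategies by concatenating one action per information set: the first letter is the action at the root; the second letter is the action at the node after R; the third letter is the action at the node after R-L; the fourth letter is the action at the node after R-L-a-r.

Ada has 16 pure strategies: RMcs, RMcq, RMas, RMaq, RLcs, RLcq, RLas, RLaq, CMcs, CMcq, CMas, CMaq, CLcs, CLcq, CLas, CLaq. Columns: t, r.
{RMcs, RMcq, RMas, RMaq} → row (0,5) (0,5)
{RLcs, RLcq} → row (1,3) (1,3)
{RLas} → row (2,-2) (4,3)
{RLaq} → row (2,-2) (0,2)
{CMcs, CMcq, CMas, CMaq, CLcs, CLcq, CLas, CLaq} → row (-3,4) (-3,4)
That's 5 distinct rows out of 16 strategies.

5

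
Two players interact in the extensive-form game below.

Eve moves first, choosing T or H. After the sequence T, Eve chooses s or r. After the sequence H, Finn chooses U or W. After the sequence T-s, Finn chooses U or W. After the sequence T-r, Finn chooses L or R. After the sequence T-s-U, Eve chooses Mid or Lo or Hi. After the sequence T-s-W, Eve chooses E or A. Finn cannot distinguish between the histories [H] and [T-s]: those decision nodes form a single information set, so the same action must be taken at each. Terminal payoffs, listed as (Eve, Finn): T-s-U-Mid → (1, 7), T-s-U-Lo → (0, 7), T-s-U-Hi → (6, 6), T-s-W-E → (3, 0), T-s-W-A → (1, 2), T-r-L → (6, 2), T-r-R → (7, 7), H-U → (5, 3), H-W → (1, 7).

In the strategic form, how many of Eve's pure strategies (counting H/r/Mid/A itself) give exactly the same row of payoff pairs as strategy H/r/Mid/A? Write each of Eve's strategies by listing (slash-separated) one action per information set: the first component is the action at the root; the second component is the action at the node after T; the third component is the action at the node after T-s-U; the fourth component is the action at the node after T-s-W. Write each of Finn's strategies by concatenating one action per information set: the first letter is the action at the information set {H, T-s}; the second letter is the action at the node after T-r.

12

Row for H/r/Mid/A (columns UL, UR, WL, WR): (5,3) (5,3) (1,7) (1,7).
Under H/r/Mid/A, Eve's choice at the node after T and at the node after T-s-U and at the node after T-s-W can never be reached regardless of what Finn does, so varying those choices leaves every outcome unchanged.
Holding the reachable choices fixed and varying the unreachable ones freely already gives 2 × 3 × 2 = 12 equivalent strategies.
No other strategy reproduces this row, so those 12 are the full class: H/s/Mid/E, H/s/Mid/A, H/s/Lo/E, H/s/Lo/A, H/s/Hi/E, H/s/Hi/A, H/r/Mid/E, H/r/Mid/A, H/r/Lo/E, H/r/Lo/A, H/r/Hi/E, H/r/Hi/A.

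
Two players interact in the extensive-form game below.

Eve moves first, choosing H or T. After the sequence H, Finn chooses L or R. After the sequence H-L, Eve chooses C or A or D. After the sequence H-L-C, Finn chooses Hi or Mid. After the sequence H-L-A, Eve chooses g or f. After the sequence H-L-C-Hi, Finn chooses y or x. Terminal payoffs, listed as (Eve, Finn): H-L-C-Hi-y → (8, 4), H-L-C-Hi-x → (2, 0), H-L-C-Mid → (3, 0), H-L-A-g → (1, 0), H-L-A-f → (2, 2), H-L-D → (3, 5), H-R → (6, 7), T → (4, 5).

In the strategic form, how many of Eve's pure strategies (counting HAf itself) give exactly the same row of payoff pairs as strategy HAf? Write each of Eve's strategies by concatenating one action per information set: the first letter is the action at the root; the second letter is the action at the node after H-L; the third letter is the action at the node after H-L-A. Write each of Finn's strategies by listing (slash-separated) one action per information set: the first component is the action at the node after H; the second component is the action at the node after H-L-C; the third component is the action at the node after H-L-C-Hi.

1

Row for HAf (columns L/Hi/y, L/Hi/x, L/Mid/y, L/Mid/x, R/Hi/y, R/Hi/x, R/Mid/y, R/Mid/x): (2,2) (2,2) (2,2) (2,2) (6,7) (6,7) (6,7) (6,7).
Every one of Eve's information sets is on the play path for some reply by Finn when Eve follows HAf.
Changing the action at any of them therefore changes at least one column, so only HAf itself gives this row.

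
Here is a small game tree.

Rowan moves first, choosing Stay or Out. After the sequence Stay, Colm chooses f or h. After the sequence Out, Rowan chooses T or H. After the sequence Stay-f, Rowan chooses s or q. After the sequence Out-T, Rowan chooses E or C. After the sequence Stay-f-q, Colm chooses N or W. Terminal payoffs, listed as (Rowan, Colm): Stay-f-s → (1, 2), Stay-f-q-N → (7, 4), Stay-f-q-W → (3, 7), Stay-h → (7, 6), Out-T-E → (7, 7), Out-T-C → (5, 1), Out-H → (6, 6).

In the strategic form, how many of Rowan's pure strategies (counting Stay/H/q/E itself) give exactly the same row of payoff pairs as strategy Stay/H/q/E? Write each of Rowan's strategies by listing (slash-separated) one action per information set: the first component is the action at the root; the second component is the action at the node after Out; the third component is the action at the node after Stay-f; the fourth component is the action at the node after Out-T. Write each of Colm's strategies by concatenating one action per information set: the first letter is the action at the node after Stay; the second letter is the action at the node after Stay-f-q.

4

Row for Stay/H/q/E (columns fN, fW, hN, hW): (7,4) (3,7) (7,6) (7,6).
Under Stay/H/q/E, Rowan's choice at the node after Out and at the node after Out-T can never be reached regardless of what Colm does, so varying those choices leaves every outcome unchanged.
Holding the reachable choices fixed and varying the unreachable ones freely already gives 2 × 2 = 4 equivalent strategies.
No other strategy reproduces this row, so those 4 are the full class: Stay/T/q/E, Stay/T/q/C, Stay/H/q/E, Stay/H/q/C.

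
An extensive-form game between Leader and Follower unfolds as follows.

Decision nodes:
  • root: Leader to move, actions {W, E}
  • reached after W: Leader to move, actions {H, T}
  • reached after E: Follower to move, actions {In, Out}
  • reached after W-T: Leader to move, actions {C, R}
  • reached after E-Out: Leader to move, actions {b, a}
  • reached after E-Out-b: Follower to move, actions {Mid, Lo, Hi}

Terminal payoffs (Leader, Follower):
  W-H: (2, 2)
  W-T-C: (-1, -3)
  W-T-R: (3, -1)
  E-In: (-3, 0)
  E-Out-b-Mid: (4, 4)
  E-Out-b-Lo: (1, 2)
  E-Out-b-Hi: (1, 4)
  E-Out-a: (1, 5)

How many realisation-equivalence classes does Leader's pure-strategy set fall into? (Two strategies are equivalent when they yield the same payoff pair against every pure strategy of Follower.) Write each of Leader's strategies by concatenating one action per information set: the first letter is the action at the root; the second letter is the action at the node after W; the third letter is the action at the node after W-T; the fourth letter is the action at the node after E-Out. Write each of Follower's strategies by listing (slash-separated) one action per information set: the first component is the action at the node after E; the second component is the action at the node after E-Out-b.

5

Leader has 16 pure strategies: WHCb, WHCa, WHRb, WHRa, WTCb, WTCa, WTRb, WTRa, EHCb, EHCa, EHRb, EHRa, ETCb, ETCa, ETRb, ETRa. Columns: In/Mid, In/Lo, In/Hi, Out/Mid, Out/Lo, Out/Hi.
{WHCb, WHCa, WHRb, WHRa} → row (2,2) (2,2) (2,2) (2,2) (2,2) (2,2)
{WTCb, WTCa} → row (-1,-3) (-1,-3) (-1,-3) (-1,-3) (-1,-3) (-1,-3)
{WTRb, WTRa} → row (3,-1) (3,-1) (3,-1) (3,-1) (3,-1) (3,-1)
{EHCb, EHRb, ETCb, ETRb} → row (-3,0) (-3,0) (-3,0) (4,4) (1,2) (1,4)
{EHCa, EHRa, ETCa, ETRa} → row (-3,0) (-3,0) (-3,0) (1,5) (1,5) (1,5)
That's 5 distinct rows out of 16 strategies.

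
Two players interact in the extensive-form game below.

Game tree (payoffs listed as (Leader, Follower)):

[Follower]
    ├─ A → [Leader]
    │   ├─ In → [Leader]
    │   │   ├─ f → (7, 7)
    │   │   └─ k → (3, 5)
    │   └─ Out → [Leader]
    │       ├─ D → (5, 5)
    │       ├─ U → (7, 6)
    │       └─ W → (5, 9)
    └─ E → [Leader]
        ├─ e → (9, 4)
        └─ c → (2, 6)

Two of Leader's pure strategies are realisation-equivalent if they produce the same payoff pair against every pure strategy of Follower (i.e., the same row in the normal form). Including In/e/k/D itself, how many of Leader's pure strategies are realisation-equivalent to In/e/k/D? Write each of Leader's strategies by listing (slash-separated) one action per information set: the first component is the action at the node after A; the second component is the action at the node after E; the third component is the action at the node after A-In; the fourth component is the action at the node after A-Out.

Row for In/e/k/D (columns A, E): (3,5) (9,4).
Under In/e/k/D, Leader's choice at the node after A-Out can never be reached regardless of what Follower does, so varying those choices leaves every outcome unchanged.
Holding the reachable choices fixed and varying the unreachable one freely already gives 3 equivalent strategies.
No other strategy reproduces this row, so those 3 are the full class: In/e/k/D, In/e/k/U, In/e/k/W.

3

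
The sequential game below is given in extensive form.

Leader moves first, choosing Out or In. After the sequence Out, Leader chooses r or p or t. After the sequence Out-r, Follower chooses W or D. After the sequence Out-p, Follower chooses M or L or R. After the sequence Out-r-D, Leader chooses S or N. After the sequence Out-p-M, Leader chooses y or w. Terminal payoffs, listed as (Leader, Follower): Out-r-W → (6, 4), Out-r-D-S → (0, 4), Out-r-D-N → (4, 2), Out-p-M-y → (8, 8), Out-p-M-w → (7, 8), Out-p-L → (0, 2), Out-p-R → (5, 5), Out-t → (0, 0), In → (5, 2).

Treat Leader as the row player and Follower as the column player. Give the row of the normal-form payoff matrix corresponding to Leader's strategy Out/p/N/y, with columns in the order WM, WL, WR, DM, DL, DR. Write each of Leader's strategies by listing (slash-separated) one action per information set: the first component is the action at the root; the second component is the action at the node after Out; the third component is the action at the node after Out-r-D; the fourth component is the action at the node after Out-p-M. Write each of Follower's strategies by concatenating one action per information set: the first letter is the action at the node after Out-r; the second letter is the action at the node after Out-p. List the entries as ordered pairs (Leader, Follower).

(8,8) (0,2) (5,5) (8,8) (0,2) (5,5)

vs WM: Leader plays Out → Leader plays p at [Out] → Follower plays M at [Out-p] → Leader plays y at [Out-p-M] → (8, 8)
vs WL: Leader plays Out → Leader plays p at [Out] → Follower plays L at [Out-p] → (0, 2)
vs WR: Leader plays Out → Leader plays p at [Out] → Follower plays R at [Out-p] → (5, 5)
vs DM: Leader plays Out → Leader plays p at [Out] → Follower plays M at [Out-p] → Leader plays y at [Out-p-M] → (8, 8)
vs DL: Leader plays Out → Leader plays p at [Out] → Follower plays L at [Out-p] → (0, 2)
vs DR: Leader plays Out → Leader plays p at [Out] → Follower plays R at [Out-p] → (5, 5)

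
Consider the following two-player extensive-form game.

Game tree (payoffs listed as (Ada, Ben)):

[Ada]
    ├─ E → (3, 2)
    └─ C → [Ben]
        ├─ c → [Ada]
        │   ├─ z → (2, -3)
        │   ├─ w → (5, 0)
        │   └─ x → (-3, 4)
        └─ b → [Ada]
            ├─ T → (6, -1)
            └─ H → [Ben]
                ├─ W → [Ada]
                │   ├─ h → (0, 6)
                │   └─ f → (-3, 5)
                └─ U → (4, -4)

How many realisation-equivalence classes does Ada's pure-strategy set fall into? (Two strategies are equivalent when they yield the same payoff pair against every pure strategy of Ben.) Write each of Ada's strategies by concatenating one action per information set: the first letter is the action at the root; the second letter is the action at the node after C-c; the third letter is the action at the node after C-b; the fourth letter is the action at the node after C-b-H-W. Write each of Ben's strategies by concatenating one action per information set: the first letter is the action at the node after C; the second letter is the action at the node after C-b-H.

Ada has 24 pure strategies: EzTh, EzTf, EzHh, EzHf, EwTh, EwTf, EwHh, EwHf, ExTh, ExTf, ExHh, ExHf, CzTh, CzTf, CzHh, CzHf, CwTh, CwTf, CwHh, CwHf, CxTh, CxTf, CxHh, CxHf. Columns: cW, cU, bW, bU.
{EzTh, EzTf, EzHh, EzHf, EwTh, EwTf, EwHh, EwHf, ExTh, ExTf, ExHh, ExHf} → row (3,2) (3,2) (3,2) (3,2)
{CzTh, CzTf} → row (2,-3) (2,-3) (6,-1) (6,-1)
{CzHh} → row (2,-3) (2,-3) (0,6) (4,-4)
{CzHf} → row (2,-3) (2,-3) (-3,5) (4,-4)
{CwTh, CwTf} → row (5,0) (5,0) (6,-1) (6,-1)
{CwHh} → row (5,0) (5,0) (0,6) (4,-4)
{CwHf} → row (5,0) (5,0) (-3,5) (4,-4)
{CxTh, CxTf} → row (-3,4) (-3,4) (6,-1) (6,-1)
{CxHh} → row (-3,4) (-3,4) (0,6) (4,-4)
{CxHf} → row (-3,4) (-3,4) (-3,5) (4,-4)
That's 10 distinct rows out of 24 strategies.

10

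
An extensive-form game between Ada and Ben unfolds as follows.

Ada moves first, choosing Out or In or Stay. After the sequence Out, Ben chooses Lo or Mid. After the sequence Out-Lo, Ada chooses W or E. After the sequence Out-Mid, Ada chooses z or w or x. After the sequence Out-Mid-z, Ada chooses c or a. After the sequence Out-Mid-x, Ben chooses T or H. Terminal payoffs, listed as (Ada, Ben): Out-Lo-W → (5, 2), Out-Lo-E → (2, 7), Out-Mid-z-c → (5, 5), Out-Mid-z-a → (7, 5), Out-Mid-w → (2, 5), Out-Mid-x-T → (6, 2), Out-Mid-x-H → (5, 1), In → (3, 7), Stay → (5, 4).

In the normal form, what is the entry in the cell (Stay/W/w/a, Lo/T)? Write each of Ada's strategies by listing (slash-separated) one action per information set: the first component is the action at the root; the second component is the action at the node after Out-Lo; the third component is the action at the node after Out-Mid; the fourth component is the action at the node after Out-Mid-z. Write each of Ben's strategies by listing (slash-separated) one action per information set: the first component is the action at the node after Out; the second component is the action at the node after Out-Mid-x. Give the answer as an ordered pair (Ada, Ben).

Trace the play path from the root:
  Ada plays Stay
→ terminal payoff (5, 4).
(Ada's choice at the node after Out-Lo is never reached on this path, so it doesn't affect the outcome.)

(5, 4)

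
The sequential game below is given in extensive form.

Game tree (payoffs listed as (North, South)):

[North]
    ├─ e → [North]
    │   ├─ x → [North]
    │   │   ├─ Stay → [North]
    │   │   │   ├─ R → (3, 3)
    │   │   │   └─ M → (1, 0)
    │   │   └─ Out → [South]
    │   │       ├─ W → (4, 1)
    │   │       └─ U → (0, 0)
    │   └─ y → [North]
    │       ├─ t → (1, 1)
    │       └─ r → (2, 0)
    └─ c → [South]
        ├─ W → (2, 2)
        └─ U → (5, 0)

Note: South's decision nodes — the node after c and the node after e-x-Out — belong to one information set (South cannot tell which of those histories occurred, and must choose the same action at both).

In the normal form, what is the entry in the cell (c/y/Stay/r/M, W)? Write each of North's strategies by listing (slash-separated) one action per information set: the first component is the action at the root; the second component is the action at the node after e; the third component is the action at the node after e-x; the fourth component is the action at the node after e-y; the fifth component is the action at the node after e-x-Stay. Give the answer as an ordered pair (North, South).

(2, 2)

Trace the play path from the root:
  North plays c
  South plays W at [c]
→ terminal payoff (2, 2).
(North's choice at the node after e is never reached on this path, so it doesn't affect the outcome.)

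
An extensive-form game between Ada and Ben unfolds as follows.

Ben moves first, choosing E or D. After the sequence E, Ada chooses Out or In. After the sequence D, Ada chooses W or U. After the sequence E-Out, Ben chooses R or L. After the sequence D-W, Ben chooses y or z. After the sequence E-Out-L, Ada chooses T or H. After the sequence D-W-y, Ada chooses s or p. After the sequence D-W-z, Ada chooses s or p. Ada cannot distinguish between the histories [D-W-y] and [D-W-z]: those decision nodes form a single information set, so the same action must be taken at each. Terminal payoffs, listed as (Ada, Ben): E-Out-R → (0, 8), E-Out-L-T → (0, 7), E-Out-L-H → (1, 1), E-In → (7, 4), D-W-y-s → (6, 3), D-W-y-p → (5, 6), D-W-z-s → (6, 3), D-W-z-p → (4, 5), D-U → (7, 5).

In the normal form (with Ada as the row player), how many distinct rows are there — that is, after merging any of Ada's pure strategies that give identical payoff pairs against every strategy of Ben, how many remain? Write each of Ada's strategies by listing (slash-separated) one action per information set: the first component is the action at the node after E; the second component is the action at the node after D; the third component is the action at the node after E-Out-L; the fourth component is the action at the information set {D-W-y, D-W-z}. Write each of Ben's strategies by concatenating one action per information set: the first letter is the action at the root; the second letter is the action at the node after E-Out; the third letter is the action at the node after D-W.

Ada has 16 pure strategies: Out/W/T/s, Out/W/T/p, Out/W/H/s, Out/W/H/p, Out/U/T/s, Out/U/T/p, Out/U/H/s, Out/U/H/p, In/W/T/s, In/W/T/p, In/W/H/s, In/W/H/p, In/U/T/s, In/U/T/p, In/U/H/s, In/U/H/p. Columns: ERy, ERz, ELy, ELz, DRy, DRz, DLy, DLz.
{Out/W/T/s} → row (0,8) (0,8) (0,7) (0,7) (6,3) (6,3) (6,3) (6,3)
{Out/W/T/p} → row (0,8) (0,8) (0,7) (0,7) (5,6) (4,5) (5,6) (4,5)
{Out/W/H/s} → row (0,8) (0,8) (1,1) (1,1) (6,3) (6,3) (6,3) (6,3)
{Out/W/H/p} → row (0,8) (0,8) (1,1) (1,1) (5,6) (4,5) (5,6) (4,5)
{Out/U/T/s, Out/U/T/p} → row (0,8) (0,8) (0,7) (0,7) (7,5) (7,5) (7,5) (7,5)
{Out/U/H/s, Out/U/H/p} → row (0,8) (0,8) (1,1) (1,1) (7,5) (7,5) (7,5) (7,5)
{In/W/T/s, In/W/H/s} → row (7,4) (7,4) (7,4) (7,4) (6,3) (6,3) (6,3) (6,3)
{In/W/T/p, In/W/H/p} → row (7,4) (7,4) (7,4) (7,4) (5,6) (4,5) (5,6) (4,5)
{In/U/T/s, In/U/T/p, In/U/H/s, In/U/H/p} → row (7,4) (7,4) (7,4) (7,4) (7,5) (7,5) (7,5) (7,5)
That's 9 distinct rows out of 16 strategies.

9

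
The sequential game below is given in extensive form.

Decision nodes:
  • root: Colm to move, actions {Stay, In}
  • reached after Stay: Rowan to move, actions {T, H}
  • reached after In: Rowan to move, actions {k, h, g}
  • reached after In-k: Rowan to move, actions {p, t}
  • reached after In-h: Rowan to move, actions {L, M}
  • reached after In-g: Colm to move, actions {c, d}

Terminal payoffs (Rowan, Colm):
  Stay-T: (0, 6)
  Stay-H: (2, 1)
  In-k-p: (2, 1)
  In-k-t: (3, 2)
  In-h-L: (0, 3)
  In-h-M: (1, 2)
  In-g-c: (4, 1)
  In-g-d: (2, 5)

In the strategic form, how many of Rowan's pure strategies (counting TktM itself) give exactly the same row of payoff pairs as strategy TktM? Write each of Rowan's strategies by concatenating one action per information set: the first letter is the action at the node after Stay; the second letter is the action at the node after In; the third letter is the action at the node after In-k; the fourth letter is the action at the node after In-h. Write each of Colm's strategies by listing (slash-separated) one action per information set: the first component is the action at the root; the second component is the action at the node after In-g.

Row for TktM (columns Stay/c, Stay/d, In/c, In/d): (0,6) (0,6) (3,2) (3,2).
Under TktM, Rowan's choice at the node after In-h can never be reached regardless of what Colm does, so varying those choices leaves every outcome unchanged.
Holding the reachable choices fixed and varying the unreachable one freely already gives 2 equivalent strategies.
No other strategy reproduces this row, so those 2 are the full class: TktL, TktM.

2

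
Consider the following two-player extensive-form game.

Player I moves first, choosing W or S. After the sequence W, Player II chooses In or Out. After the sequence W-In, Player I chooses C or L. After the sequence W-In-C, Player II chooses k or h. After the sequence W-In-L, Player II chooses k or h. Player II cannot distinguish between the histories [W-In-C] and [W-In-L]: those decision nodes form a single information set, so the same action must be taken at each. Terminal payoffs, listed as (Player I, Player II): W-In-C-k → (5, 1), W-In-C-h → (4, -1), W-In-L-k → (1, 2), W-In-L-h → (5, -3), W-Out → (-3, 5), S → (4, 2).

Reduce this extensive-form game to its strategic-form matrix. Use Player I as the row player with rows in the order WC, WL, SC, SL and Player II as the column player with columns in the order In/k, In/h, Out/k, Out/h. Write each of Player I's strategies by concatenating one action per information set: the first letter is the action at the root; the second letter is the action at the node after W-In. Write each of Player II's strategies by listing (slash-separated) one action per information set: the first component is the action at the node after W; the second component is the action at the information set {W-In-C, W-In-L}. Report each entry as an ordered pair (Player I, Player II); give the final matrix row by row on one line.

WC: (5,1) (4,-1) (-3,5) (-3,5) | WL: (1,2) (5,-3) (-3,5) (-3,5) | SC: (4,2) (4,2) (4,2) (4,2) | SL: (4,2) (4,2) (4,2) (4,2)

         In/k     In/h    Out/k    Out/h
  WC    (5,1)   (4,-1)   (-3,5)   (-3,5)
  WL    (1,2)   (5,-3)   (-3,5)   (-3,5)
  SC    (4,2)    (4,2)    (4,2)    (4,2)
  SL    (4,2)    (4,2)    (4,2)    (4,2)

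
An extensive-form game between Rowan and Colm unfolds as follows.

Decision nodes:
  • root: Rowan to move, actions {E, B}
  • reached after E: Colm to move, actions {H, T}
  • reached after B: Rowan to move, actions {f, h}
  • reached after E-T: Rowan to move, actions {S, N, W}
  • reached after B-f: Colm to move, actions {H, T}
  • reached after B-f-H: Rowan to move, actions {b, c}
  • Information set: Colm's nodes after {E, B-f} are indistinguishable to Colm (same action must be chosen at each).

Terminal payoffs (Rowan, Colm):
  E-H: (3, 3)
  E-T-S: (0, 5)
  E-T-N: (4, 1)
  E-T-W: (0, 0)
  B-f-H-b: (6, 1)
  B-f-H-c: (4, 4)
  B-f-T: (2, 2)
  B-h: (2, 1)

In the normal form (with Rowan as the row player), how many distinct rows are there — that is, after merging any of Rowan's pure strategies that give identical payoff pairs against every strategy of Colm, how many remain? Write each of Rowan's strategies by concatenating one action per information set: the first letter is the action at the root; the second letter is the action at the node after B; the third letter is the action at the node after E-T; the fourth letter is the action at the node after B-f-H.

6

Rowan has 24 pure strategies: EfSb, EfSc, EfNb, EfNc, EfWb, EfWc, EhSb, EhSc, EhNb, EhNc, EhWb, EhWc, BfSb, BfSc, BfNb, BfNc, BfWb, BfWc, BhSb, BhSc, BhNb, BhNc, BhWb, BhWc. Columns: H, T.
{EfSb, EfSc, EhSb, EhSc} → row (3,3) (0,5)
{EfNb, EfNc, EhNb, EhNc} → row (3,3) (4,1)
{EfWb, EfWc, EhWb, EhWc} → row (3,3) (0,0)
{BfSb, BfNb, BfWb} → row (6,1) (2,2)
{BfSc, BfNc, BfWc} → row (4,4) (2,2)
{BhSb, BhSc, BhNb, BhNc, BhWb, BhWc} → row (2,1) (2,1)
That's 6 distinct rows out of 24 strategies.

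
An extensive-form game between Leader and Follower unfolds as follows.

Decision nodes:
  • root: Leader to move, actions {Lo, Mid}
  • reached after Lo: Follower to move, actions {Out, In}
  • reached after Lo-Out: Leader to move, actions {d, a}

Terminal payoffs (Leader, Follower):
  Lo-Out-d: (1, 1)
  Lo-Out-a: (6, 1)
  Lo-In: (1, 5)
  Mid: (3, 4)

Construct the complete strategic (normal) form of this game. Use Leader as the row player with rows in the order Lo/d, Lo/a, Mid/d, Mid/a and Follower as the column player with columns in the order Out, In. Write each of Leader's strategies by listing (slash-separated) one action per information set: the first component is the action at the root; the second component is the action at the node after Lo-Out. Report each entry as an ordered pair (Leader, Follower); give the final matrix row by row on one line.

Row Lo/d: Out→(1,1), In→(1,5)
Row Lo/a: Out→(6,1), In→(1,5)
Row Mid/d: Out→(3,4), In→(3,4)
Row Mid/a: Out→(3,4), In→(3,4)

Lo/d: (1,1) (1,5) | Lo/a: (6,1) (1,5) | Mid/d: (3,4) (3,4) | Mid/a: (3,4) (3,4)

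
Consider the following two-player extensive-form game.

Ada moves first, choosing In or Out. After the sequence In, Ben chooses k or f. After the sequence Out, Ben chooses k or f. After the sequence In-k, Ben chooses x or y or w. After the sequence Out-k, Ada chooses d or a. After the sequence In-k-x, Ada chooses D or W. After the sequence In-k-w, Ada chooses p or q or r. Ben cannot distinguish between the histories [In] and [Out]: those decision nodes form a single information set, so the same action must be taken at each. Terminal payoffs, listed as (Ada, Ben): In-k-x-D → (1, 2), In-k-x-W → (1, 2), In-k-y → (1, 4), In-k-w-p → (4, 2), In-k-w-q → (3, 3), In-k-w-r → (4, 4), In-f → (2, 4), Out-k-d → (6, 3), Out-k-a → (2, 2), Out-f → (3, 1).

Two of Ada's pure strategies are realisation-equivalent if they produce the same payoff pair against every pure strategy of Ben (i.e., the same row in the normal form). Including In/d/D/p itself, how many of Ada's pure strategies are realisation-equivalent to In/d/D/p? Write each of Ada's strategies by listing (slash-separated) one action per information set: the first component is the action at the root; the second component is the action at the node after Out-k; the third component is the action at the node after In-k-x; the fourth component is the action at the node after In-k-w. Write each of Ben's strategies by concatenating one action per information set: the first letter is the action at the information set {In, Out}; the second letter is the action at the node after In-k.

Row for In/d/D/p (columns kx, ky, kw, fx, fy, fw): (1,2) (1,4) (4,2) (2,4) (2,4) (2,4).
Under In/d/D/p, Ada's choice at the node after Out-k can never be reached regardless of what Ben does, so varying those choices leaves every outcome unchanged.
Holding the reachable choices fixed and varying the unreachable one freely already gives 2 equivalent strategies.
Checking the remaining rows, In/d/W/p, In/a/W/p also happen to give the same payoffs in every column, bringing the total to 4: In/d/D/p, In/d/W/p, In/a/D/p, In/a/W/p.

4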